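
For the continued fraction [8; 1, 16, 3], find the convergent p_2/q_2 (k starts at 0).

Using pₖ = aₖpₖ₋₁ + pₖ₋₂, qₖ = aₖqₖ₋₁ + qₖ₋₂ (with p₋₁=1, p₋₂=0, q₋₁=0, q₋₂=1):
  k=0: a=8, p=8, q=1
  k=1: a=1, p=9, q=1
  k=2: a=16, p=152, q=17

152/17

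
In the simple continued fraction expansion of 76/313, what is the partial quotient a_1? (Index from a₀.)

4

76 = 0·313 + 76   →  a_0 = 0
313 = 4·76 + 9   →  a_1 = 4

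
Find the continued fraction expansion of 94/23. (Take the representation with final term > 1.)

94 = 4×23 + 2
23 = 11×2 + 1
2 = 2×1 + 0  (stop)
So 94/23 = [4; 11, 2].

[4; 11, 2]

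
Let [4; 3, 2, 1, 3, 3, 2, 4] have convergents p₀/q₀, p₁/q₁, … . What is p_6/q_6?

Using pₖ = aₖpₖ₋₁ + pₖ₋₂, qₖ = aₖqₖ₋₁ + qₖ₋₂ (with p₋₁=1, p₋₂=0, q₋₁=0, q₋₂=1):
  k=0: a=4, p=4, q=1
  k=1: a=3, p=13, q=3
  k=2: a=2, p=30, q=7
  k=3: a=1, p=43, q=10
  k=4: a=3, p=159, q=37
  k=5: a=3, p=520, q=121
  k=6: a=2, p=1199, q=279

1199/279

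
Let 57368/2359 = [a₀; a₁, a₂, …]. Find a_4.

57368 = 24·2359 + 752   →  a_0 = 24
2359 = 3·752 + 103   →  a_1 = 3
752 = 7·103 + 31   →  a_2 = 7
103 = 3·31 + 10   →  a_3 = 3
31 = 3·10 + 1   →  a_4 = 3

3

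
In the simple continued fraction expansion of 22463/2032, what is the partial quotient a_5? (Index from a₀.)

22463 = 11·2032 + 111   →  a_0 = 11
2032 = 18·111 + 34   →  a_1 = 18
111 = 3·34 + 9   →  a_2 = 3
34 = 3·9 + 7   →  a_3 = 3
9 = 1·7 + 2   →  a_4 = 1
7 = 3·2 + 1   →  a_5 = 3

3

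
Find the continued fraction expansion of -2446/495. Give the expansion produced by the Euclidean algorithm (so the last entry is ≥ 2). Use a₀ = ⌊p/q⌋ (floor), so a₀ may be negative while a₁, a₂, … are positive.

[-5; 17, 14, 2]

-2446 = -5×495 + 29
495 = 17×29 + 2
29 = 14×2 + 1
2 = 2×1 + 0  (stop)
So -2446/495 = [-5; 17, 14, 2].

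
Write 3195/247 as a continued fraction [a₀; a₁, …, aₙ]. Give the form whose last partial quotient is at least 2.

3195 = 12×247 + 231
247 = 1×231 + 16
231 = 14×16 + 7
16 = 2×7 + 2
7 = 3×2 + 1
2 = 2×1 + 0  (stop)
So 3195/247 = [12; 1, 14, 2, 3, 2].

[12; 1, 14, 2, 3, 2]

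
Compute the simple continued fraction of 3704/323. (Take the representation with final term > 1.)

3704 = 11*323 + 151
323 = 2*151 + 21
151 = 7*21 + 4
21 = 5*4 + 1
4 = 4*1 + 0  (stop)
So 3704/323 = [11; 2, 7, 5, 4].

[11; 2, 7, 5, 4]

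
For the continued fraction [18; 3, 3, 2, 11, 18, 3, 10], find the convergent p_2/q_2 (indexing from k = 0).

183/10

Using pₖ = aₖpₖ₋₁ + pₖ₋₂, qₖ = aₖqₖ₋₁ + qₖ₋₂ (with p₋₁=1, p₋₂=0, q₋₁=0, q₋₂=1):
  k=0: a=18, p=18, q=1
  k=1: a=3, p=55, q=3
  k=2: a=3, p=183, q=10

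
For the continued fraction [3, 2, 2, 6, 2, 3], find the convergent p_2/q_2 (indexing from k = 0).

17/5

Using pₖ = aₖpₖ₋₁ + pₖ₋₂, qₖ = aₖqₖ₋₁ + qₖ₋₂ (with p₋₁=1, p₋₂=0, q₋₁=0, q₋₂=1):
  k=0: a=3, p=3, q=1
  k=1: a=2, p=7, q=2
  k=2: a=2, p=17, q=5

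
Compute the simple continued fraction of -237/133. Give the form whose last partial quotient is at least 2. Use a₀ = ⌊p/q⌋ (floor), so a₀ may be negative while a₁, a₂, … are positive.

[-2; 4, 1, 1, 2, 2, 2]

-237 = -2×133 + 29
133 = 4×29 + 17
29 = 1×17 + 12
17 = 1×12 + 5
12 = 2×5 + 2
5 = 2×2 + 1
2 = 2×1 + 0  (stop)
So -237/133 = [-2; 4, 1, 1, 2, 2, 2].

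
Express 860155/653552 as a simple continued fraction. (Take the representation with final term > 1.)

[1; 3, 6, 8, 7, 9, 9, 7]

860155 = 1·653552 + 206603
653552 = 3·206603 + 33743
206603 = 6·33743 + 4145
33743 = 8·4145 + 583
4145 = 7·583 + 64
583 = 9·64 + 7
64 = 9·7 + 1
7 = 7·1 + 0  (stop)
So 860155/653552 = [1; 3, 6, 8, 7, 9, 9, 7].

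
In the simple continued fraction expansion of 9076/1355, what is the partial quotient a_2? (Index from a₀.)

9076 = 6·1355 + 946   →  a_0 = 6
1355 = 1·946 + 409   →  a_1 = 1
946 = 2·409 + 128   →  a_2 = 2

2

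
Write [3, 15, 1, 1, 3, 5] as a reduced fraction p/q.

Using pₖ = aₖpₖ₋₁ + pₖ₋₂ and qₖ = aₖqₖ₋₁ + qₖ₋₂:
  k=0: a=3, p=3, q=1
  k=1: a=15, p=46, q=15
  k=2: a=1, p=49, q=16
  k=3: a=1, p=95, q=31
  k=4: a=3, p=334, q=109
  k=5: a=5, p=1765, q=576

1765/576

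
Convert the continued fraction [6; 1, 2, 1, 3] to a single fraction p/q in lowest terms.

101/15

Fold from the inside: start with 3/1.
  1 + 1/3 = 4/3
  2 + 3/4 = 11/4
  1 + 4/11 = 15/11
  6 + 11/15 = 101/15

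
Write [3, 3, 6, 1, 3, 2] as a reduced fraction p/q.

637/192

Using pₖ = aₖpₖ₋₁ + pₖ₋₂ and qₖ = aₖqₖ₋₁ + qₖ₋₂:
  k=0: a=3, p=3, q=1
  k=1: a=3, p=10, q=3
  k=2: a=6, p=63, q=19
  k=3: a=1, p=73, q=22
  k=4: a=3, p=282, q=85
  k=5: a=2, p=637, q=192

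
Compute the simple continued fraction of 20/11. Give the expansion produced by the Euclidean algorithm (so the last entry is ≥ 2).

20 = 1·11 + 9
11 = 1·9 + 2
9 = 4·2 + 1
2 = 2·1 + 0  (stop)
So 20/11 = [1; 1, 4, 2].

[1; 1, 4, 2]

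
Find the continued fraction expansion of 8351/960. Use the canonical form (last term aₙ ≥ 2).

8351 = 8×960 + 671
960 = 1×671 + 289
671 = 2×289 + 93
289 = 3×93 + 10
93 = 9×10 + 3
10 = 3×3 + 1
3 = 3×1 + 0  (stop)
So 8351/960 = [8; 1, 2, 3, 9, 3, 3].

[8; 1, 2, 3, 9, 3, 3]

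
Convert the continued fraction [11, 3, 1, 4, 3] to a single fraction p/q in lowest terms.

687/61

Fold from the inside: start with 3/1.
  4 + 1/3 = 13/3
  1 + 3/13 = 16/13
  3 + 13/16 = 61/16
  11 + 16/61 = 687/61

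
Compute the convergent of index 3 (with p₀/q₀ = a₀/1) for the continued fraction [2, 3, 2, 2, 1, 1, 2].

39/17

Using pₖ = aₖpₖ₋₁ + pₖ₋₂, qₖ = aₖqₖ₋₁ + qₖ₋₂ (with p₋₁=1, p₋₂=0, q₋₁=0, q₋₂=1):
  k=0: a=2, p=2, q=1
  k=1: a=3, p=7, q=3
  k=2: a=2, p=16, q=7
  k=3: a=2, p=39, q=17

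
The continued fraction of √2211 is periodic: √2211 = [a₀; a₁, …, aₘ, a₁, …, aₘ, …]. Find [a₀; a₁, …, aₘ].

a₀ = ⌊√2211⌋ = 47.
With m₀=0, d₀=1 and mₖ₊₁ = dₖaₖ − mₖ, dₖ₊₁ = (n − mₖ₊₁²)/dₖ, aₖ₊₁ = ⌊(a₀+mₖ₊₁)/dₖ₊₁⌋:
  k=1: m=47, d=2, a=47
  k=2: m=47, d=1, a=94
d=1 and a=2a₀=94 at k=2, so the next step gives (m, d) = (47, 2) again — its k=1 value — and the period has length 2.

[47; 47, 94]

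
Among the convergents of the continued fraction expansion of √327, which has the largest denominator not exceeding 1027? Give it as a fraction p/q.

√327 = [18; 12, 36, …] (period length 2).
Convergents:
  p_0/q_0 = 18/1
  p_1/q_1 = 217/12
  p_2/q_2 = 7830/433
  p_3/q_3 = 94177/5208
q_2 = 433 ≤ 1027 < 5208 = q_3, so the answer is 7830/433.

7830/433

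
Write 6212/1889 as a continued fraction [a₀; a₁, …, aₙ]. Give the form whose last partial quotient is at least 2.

[3; 3, 2, 6, 1, 6, 2, 2]

6212 = 3*1889 + 545
1889 = 3*545 + 254
545 = 2*254 + 37
254 = 6*37 + 32
37 = 1*32 + 5
32 = 6*5 + 2
5 = 2*2 + 1
2 = 2*1 + 0  (stop)
So 6212/1889 = [3; 3, 2, 6, 1, 6, 2, 2].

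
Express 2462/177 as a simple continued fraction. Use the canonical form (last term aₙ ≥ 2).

2462 = 13*177 + 161
177 = 1*161 + 16
161 = 10*16 + 1
16 = 16*1 + 0  (stop)
So 2462/177 = [13; 1, 10, 16].

[13; 1, 10, 16]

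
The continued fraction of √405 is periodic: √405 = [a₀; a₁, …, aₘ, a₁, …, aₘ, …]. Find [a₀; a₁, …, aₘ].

a₀ = ⌊√405⌋ = 20.

[20; 8, 40]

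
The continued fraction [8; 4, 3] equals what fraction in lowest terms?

Using pₖ = aₖpₖ₋₁ + pₖ₋₂ and qₖ = aₖqₖ₋₁ + qₖ₋₂:
  k=0: a=8, p=8, q=1
  k=1: a=4, p=33, q=4
  k=2: a=3, p=107, q=13

107/13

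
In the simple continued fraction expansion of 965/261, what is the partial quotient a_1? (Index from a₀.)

1

965 = 3·261 + 182   →  a_0 = 3
261 = 1·182 + 79   →  a_1 = 1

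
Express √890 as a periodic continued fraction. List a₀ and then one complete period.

a₀ = ⌊√890⌋ = 29.
With m₀=0, d₀=1 and mₖ₊₁ = dₖaₖ − mₖ, dₖ₊₁ = (n − mₖ₊₁²)/dₖ, aₖ₊₁ = ⌊(a₀+mₖ₊₁)/dₖ₊₁⌋:
  k=1: m=29, d=49, a=1
  k=2: m=20, d=10, a=4
  k=3: m=20, d=49, a=1
  k=4: m=29, d=1, a=58
d=1 and a=2a₀=58 at k=4, so the next step gives (m, d) = (29, 49) again — its k=1 value — and the period has length 4.

[29; 1, 4, 1, 58]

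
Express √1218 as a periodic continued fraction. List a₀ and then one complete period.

[34; 1, 8, 1, 68]

a₀ = ⌊√1218⌋ = 34.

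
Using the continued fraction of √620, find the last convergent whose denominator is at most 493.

√620 = [24; 1, 8, 1, 48, …] (period length 4).
Convergents:
  p_0/q_0 = 24/1
  p_1/q_1 = 25/1
  p_2/q_2 = 224/9
  p_3/q_3 = 249/10
  p_4/q_4 = 12176/489
  p_5/q_5 = 12425/499
q_4 = 489 ≤ 493 < 499 = q_5, so the answer is 12176/489.

12176/489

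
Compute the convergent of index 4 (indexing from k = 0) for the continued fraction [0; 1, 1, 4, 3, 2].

16/29

Using pₖ = aₖpₖ₋₁ + pₖ₋₂, qₖ = aₖqₖ₋₁ + qₖ₋₂ (with p₋₁=1, p₋₂=0, q₋₁=0, q₋₂=1):
  k=0: a=0, p=0, q=1
  k=1: a=1, p=1, q=1
  k=2: a=1, p=1, q=2
  k=3: a=4, p=5, q=9
  k=4: a=3, p=16, q=29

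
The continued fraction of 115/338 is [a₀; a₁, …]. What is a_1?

115 = 0·338 + 115   →  a_0 = 0
338 = 2·115 + 108   →  a_1 = 2

2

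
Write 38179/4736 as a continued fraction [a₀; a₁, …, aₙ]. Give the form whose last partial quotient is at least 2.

[8; 16, 3, 1, 1, 1, 3, 7]

38179 = 8·4736 + 291
4736 = 16·291 + 80
291 = 3·80 + 51
80 = 1·51 + 29
51 = 1·29 + 22
29 = 1·22 + 7
22 = 3·7 + 1
7 = 7·1 + 0  (stop)
So 38179/4736 = [8; 16, 3, 1, 1, 1, 3, 7].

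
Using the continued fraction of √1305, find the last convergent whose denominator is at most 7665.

167041/4624

√1305 = [36; 8, 72, …] (period length 2).
Convergents:
  p_0/q_0 = 36/1
  p_1/q_1 = 289/8
  p_2/q_2 = 20844/577
  p_3/q_3 = 167041/4624
  p_4/q_4 = 12047796/333505
q_3 = 4624 ≤ 7665 < 333505 = q_4, so the answer is 167041/4624.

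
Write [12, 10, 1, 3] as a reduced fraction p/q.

520/43

Using pₖ = aₖpₖ₋₁ + pₖ₋₂ and qₖ = aₖqₖ₋₁ + qₖ₋₂:
  k=0: a=12, p=12, q=1
  k=1: a=10, p=121, q=10
  k=2: a=1, p=133, q=11
  k=3: a=3, p=520, q=43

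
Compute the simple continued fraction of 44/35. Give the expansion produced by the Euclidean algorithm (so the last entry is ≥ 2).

[1; 3, 1, 8]

44 = 1·35 + 9
35 = 3·9 + 8
9 = 1·8 + 1
8 = 8·1 + 0  (stop)
So 44/35 = [1; 3, 1, 8].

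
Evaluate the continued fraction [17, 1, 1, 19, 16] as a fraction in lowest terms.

10963/626

Using pₖ = aₖpₖ₋₁ + pₖ₋₂ and qₖ = aₖqₖ₋₁ + qₖ₋₂:
  k=0: a=17, p=17, q=1
  k=1: a=1, p=18, q=1
  k=2: a=1, p=35, q=2
  k=3: a=19, p=683, q=39
  k=4: a=16, p=10963, q=626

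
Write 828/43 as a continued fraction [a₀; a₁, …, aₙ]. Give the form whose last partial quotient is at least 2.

828 = 19×43 + 11
43 = 3×11 + 10
11 = 1×10 + 1
10 = 10×1 + 0  (stop)
So 828/43 = [19; 3, 1, 10].

[19; 3, 1, 10]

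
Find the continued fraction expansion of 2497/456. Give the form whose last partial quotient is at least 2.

2497 = 5×456 + 217
456 = 2×217 + 22
217 = 9×22 + 19
22 = 1×19 + 3
19 = 6×3 + 1
3 = 3×1 + 0  (stop)
So 2497/456 = [5; 2, 9, 1, 6, 3].

[5; 2, 9, 1, 6, 3]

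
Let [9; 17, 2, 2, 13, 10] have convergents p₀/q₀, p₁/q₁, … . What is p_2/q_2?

317/35

Using pₖ = aₖpₖ₋₁ + pₖ₋₂, qₖ = aₖqₖ₋₁ + qₖ₋₂ (with p₋₁=1, p₋₂=0, q₋₁=0, q₋₂=1):
  k=0: a=9, p=9, q=1
  k=1: a=17, p=154, q=17
  k=2: a=2, p=317, q=35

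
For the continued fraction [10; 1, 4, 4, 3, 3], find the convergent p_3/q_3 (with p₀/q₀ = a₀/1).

Using pₖ = aₖpₖ₋₁ + pₖ₋₂, qₖ = aₖqₖ₋₁ + qₖ₋₂ (with p₋₁=1, p₋₂=0, q₋₁=0, q₋₂=1):
  k=0: a=10, p=10, q=1
  k=1: a=1, p=11, q=1
  k=2: a=4, p=54, q=5
  k=3: a=4, p=227, q=21

227/21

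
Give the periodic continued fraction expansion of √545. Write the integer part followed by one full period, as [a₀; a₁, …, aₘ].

a₀ = ⌊√545⌋ = 23.
With m₀=0, d₀=1 and mₖ₊₁ = dₖaₖ − mₖ, dₖ₊₁ = (n − mₖ₊₁²)/dₖ, aₖ₊₁ = ⌊(a₀+mₖ₊₁)/dₖ₊₁⌋:
  k=1: m=23, d=16, a=2
  k=2: m=9, d=29, a=1
  k=3: m=20, d=5, a=8
  k=4: m=20, d=29, a=1
  k=5: m=9, d=16, a=2
  k=6: m=23, d=1, a=46
d=1 and a=2a₀=46 at k=6, so the next step gives (m, d) = (23, 16) again — its k=1 value — and the period has length 6.

[23; 2, 1, 8, 1, 2, 46]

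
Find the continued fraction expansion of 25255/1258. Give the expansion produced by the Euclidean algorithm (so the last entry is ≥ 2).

[20; 13, 4, 7, 1, 2]

25255 = 20*1258 + 95
1258 = 13*95 + 23
95 = 4*23 + 3
23 = 7*3 + 2
3 = 1*2 + 1
2 = 2*1 + 0  (stop)
So 25255/1258 = [20; 13, 4, 7, 1, 2].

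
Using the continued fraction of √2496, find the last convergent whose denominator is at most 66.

1249/25

√2496 = [49; 1, 23, 1, 98, …] (period length 4).
Convergents:
  p_0/q_0 = 49/1
  p_1/q_1 = 50/1
  p_2/q_2 = 1199/24
  p_3/q_3 = 1249/25
  p_4/q_4 = 123601/2474
q_3 = 25 ≤ 66 < 2474 = q_4, so the answer is 1249/25.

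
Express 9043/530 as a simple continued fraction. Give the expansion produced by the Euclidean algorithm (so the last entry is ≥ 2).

[17; 16, 16, 2]

9043 = 17×530 + 33
530 = 16×33 + 2
33 = 16×2 + 1
2 = 2×1 + 0  (stop)
So 9043/530 = [17; 16, 16, 2].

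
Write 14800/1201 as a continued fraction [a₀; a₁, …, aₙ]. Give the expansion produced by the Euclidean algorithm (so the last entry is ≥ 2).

[12; 3, 10, 2, 18]

14800 = 12*1201 + 388
1201 = 3*388 + 37
388 = 10*37 + 18
37 = 2*18 + 1
18 = 18*1 + 0  (stop)
So 14800/1201 = [12; 3, 10, 2, 18].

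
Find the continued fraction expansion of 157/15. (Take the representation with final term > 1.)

[10; 2, 7]

157 = 10·15 + 7
15 = 2·7 + 1
7 = 7·1 + 0  (stop)
So 157/15 = [10; 2, 7].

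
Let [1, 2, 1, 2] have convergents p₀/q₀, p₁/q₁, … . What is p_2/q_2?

4/3

Using pₖ = aₖpₖ₋₁ + pₖ₋₂, qₖ = aₖqₖ₋₁ + qₖ₋₂ (with p₋₁=1, p₋₂=0, q₋₁=0, q₋₂=1):
  k=0: a=1, p=1, q=1
  k=1: a=2, p=3, q=2
  k=2: a=1, p=4, q=3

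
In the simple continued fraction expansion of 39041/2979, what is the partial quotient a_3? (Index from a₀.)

19

39041 = 13·2979 + 314   →  a_0 = 13
2979 = 9·314 + 153   →  a_1 = 9
314 = 2·153 + 8   →  a_2 = 2
153 = 19·8 + 1   →  a_3 = 19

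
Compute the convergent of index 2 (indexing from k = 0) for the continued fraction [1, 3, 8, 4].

33/25

Using pₖ = aₖpₖ₋₁ + pₖ₋₂, qₖ = aₖqₖ₋₁ + qₖ₋₂ (with p₋₁=1, p₋₂=0, q₋₁=0, q₋₂=1):
  k=0: a=1, p=1, q=1
  k=1: a=3, p=4, q=3
  k=2: a=8, p=33, q=25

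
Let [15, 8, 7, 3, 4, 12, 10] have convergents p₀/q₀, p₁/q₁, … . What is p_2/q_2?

862/57

Using pₖ = aₖpₖ₋₁ + pₖ₋₂, qₖ = aₖqₖ₋₁ + qₖ₋₂ (with p₋₁=1, p₋₂=0, q₋₁=0, q₋₂=1):
  k=0: a=15, p=15, q=1
  k=1: a=8, p=121, q=8
  k=2: a=7, p=862, q=57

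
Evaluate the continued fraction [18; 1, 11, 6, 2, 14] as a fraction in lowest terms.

Using pₖ = aₖpₖ₋₁ + pₖ₋₂ and qₖ = aₖqₖ₋₁ + qₖ₋₂:
  k=0: a=18, p=18, q=1
  k=1: a=1, p=19, q=1
  k=2: a=11, p=227, q=12
  k=3: a=6, p=1381, q=73
  k=4: a=2, p=2989, q=158
  k=5: a=14, p=43227, q=2285

43227/2285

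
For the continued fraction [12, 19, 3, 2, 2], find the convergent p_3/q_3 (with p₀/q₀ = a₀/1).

1627/135

Using pₖ = aₖpₖ₋₁ + pₖ₋₂, qₖ = aₖqₖ₋₁ + qₖ₋₂ (with p₋₁=1, p₋₂=0, q₋₁=0, q₋₂=1):
  k=0: a=12, p=12, q=1
  k=1: a=19, p=229, q=19
  k=2: a=3, p=699, q=58
  k=3: a=2, p=1627, q=135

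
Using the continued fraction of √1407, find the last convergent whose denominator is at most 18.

√1407 = [37; 1, 1, 24, 1, 1, 74, …] (period length 6).
Convergents:
  p_0/q_0 = 37/1
  p_1/q_1 = 38/1
  p_2/q_2 = 75/2
  p_3/q_3 = 1838/49
q_2 = 2 ≤ 18 < 49 = q_3, so the answer is 75/2.

75/2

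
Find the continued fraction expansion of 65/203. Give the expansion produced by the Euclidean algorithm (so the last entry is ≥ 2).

65 = 0*203 + 65
203 = 3*65 + 8
65 = 8*8 + 1
8 = 8*1 + 0  (stop)
So 65/203 = [0; 3, 8, 8].

[0; 3, 8, 8]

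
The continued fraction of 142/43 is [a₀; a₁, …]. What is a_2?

3

142 = 3·43 + 13   →  a_0 = 3
43 = 3·13 + 4   →  a_1 = 3
13 = 3·4 + 1   →  a_2 = 3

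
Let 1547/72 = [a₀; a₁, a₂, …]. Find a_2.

17

1547 = 21·72 + 35   →  a_0 = 21
72 = 2·35 + 2   →  a_1 = 2
35 = 17·2 + 1   →  a_2 = 17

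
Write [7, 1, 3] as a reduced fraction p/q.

Using pₖ = aₖpₖ₋₁ + pₖ₋₂ and qₖ = aₖqₖ₋₁ + qₖ₋₂:
  k=0: a=7, p=7, q=1
  k=1: a=1, p=8, q=1
  k=2: a=3, p=31, q=4

31/4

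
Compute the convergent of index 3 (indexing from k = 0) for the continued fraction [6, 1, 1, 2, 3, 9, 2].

33/5

Using pₖ = aₖpₖ₋₁ + pₖ₋₂, qₖ = aₖqₖ₋₁ + qₖ₋₂ (with p₋₁=1, p₋₂=0, q₋₁=0, q₋₂=1):
  k=0: a=6, p=6, q=1
  k=1: a=1, p=7, q=1
  k=2: a=1, p=13, q=2
  k=3: a=2, p=33, q=5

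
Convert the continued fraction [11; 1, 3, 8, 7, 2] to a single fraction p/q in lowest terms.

Using pₖ = aₖpₖ₋₁ + pₖ₋₂ and qₖ = aₖqₖ₋₁ + qₖ₋₂:
  k=0: a=11, p=11, q=1
  k=1: a=1, p=12, q=1
  k=2: a=3, p=47, q=4
  k=3: a=8, p=388, q=33
  k=4: a=7, p=2763, q=235
  k=5: a=2, p=5914, q=503

5914/503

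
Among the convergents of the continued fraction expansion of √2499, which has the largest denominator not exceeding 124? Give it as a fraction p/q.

4999/100

√2499 = [49; 1, 98, …] (period length 2).
Convergents:
  p_0/q_0 = 49/1
  p_1/q_1 = 50/1
  p_2/q_2 = 4949/99
  p_3/q_3 = 4999/100
  p_4/q_4 = 494851/9899
q_3 = 100 ≤ 124 < 9899 = q_4, so the answer is 4999/100.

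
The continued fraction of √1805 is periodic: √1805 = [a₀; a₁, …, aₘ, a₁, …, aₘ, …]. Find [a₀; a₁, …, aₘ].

[42; 2, 16, 2, 84]

a₀ = ⌊√1805⌋ = 42.
With m₀=0, d₀=1 and mₖ₊₁ = dₖaₖ − mₖ, dₖ₊₁ = (n − mₖ₊₁²)/dₖ, aₖ₊₁ = ⌊(a₀+mₖ₊₁)/dₖ₊₁⌋:
  k=1: m=42, d=41, a=2
  k=2: m=40, d=5, a=16
  k=3: m=40, d=41, a=2
  k=4: m=42, d=1, a=84
d=1 and a=2a₀=84 at k=4, so the next step gives (m, d) = (42, 41) again — its k=1 value — and the period has length 4.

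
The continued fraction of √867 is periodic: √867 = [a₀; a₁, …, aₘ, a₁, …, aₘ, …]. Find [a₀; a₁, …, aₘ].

a₀ = ⌊√867⌋ = 29.
With m₀=0, d₀=1 and mₖ₊₁ = dₖaₖ − mₖ, dₖ₊₁ = (n − mₖ₊₁²)/dₖ, aₖ₊₁ = ⌊(a₀+mₖ₊₁)/dₖ₊₁⌋:
  k=1: m=29, d=26, a=2
  k=2: m=23, d=13, a=4
  k=3: m=29, d=2, a=29
  k=4: m=29, d=13, a=4
  k=5: m=23, d=26, a=2
  k=6: m=29, d=1, a=58
d=1 and a=2a₀=58 at k=6, so the next step gives (m, d) = (29, 26) again — its k=1 value — and the period has length 6.

[29; 2, 4, 29, 4, 2, 58]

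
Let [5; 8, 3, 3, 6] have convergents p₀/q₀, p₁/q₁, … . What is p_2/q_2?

Using pₖ = aₖpₖ₋₁ + pₖ₋₂, qₖ = aₖqₖ₋₁ + qₖ₋₂ (with p₋₁=1, p₋₂=0, q₋₁=0, q₋₂=1):
  k=0: a=5, p=5, q=1
  k=1: a=8, p=41, q=8
  k=2: a=3, p=128, q=25

128/25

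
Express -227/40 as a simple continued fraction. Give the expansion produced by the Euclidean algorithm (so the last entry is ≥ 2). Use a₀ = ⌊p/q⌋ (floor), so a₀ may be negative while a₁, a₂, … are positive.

[-6; 3, 13]

-227 = -6×40 + 13
40 = 3×13 + 1
13 = 13×1 + 0  (stop)
So -227/40 = [-6; 3, 13].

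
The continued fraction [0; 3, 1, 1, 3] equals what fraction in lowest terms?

Fold from the inside: start with 3/1.
  1 + 1/3 = 4/3
  1 + 3/4 = 7/4
  3 + 4/7 = 25/7
  0 + 7/25 = 7/25

7/25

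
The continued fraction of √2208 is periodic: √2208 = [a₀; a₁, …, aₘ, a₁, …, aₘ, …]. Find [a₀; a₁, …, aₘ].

a₀ = ⌊√2208⌋ = 46.
With m₀=0, d₀=1 and mₖ₊₁ = dₖaₖ − mₖ, dₖ₊₁ = (n − mₖ₊₁²)/dₖ, aₖ₊₁ = ⌊(a₀+mₖ₊₁)/dₖ₊₁⌋:
  k=1: m=46, d=92, a=1
  k=2: m=46, d=1, a=92
d=1 and a=2a₀=92 at k=2, so the next step gives (m, d) = (46, 92) again — its k=1 value — and the period has length 2.

[46; 1, 92]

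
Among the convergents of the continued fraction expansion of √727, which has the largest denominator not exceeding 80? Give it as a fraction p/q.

√727 = [26; 1, 25, 1, 52, …] (period length 4).
Convergents:
  p_0/q_0 = 26/1
  p_1/q_1 = 27/1
  p_2/q_2 = 701/26
  p_3/q_3 = 728/27
  p_4/q_4 = 38557/1430
q_3 = 27 ≤ 80 < 1430 = q_4, so the answer is 728/27.

728/27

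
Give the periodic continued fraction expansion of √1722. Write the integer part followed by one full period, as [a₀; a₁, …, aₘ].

[41; 2, 82]

a₀ = ⌊√1722⌋ = 41.
With m₀=0, d₀=1 and mₖ₊₁ = dₖaₖ − mₖ, dₖ₊₁ = (n − mₖ₊₁²)/dₖ, aₖ₊₁ = ⌊(a₀+mₖ₊₁)/dₖ₊₁⌋:
  k=1: m=41, d=41, a=2
  k=2: m=41, d=1, a=82
d=1 and a=2a₀=82 at k=2, so the next step gives (m, d) = (41, 41) again — its k=1 value — and the period has length 2.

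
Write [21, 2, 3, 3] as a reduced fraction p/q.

493/23

Using pₖ = aₖpₖ₋₁ + pₖ₋₂ and qₖ = aₖqₖ₋₁ + qₖ₋₂:
  k=0: a=21, p=21, q=1
  k=1: a=2, p=43, q=2
  k=2: a=3, p=150, q=7
  k=3: a=3, p=493, q=23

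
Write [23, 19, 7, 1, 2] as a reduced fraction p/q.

Fold from the inside: start with 2/1.
  1 + 1/2 = 3/2
  7 + 2/3 = 23/3
  19 + 3/23 = 440/23
  23 + 23/440 = 10143/440

10143/440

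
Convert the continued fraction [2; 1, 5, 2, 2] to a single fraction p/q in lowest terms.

Fold from the inside: start with 2/1.
  2 + 1/2 = 5/2
  5 + 2/5 = 27/5
  1 + 5/27 = 32/27
  2 + 27/32 = 91/32

91/32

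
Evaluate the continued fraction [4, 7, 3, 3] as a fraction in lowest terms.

Using pₖ = aₖpₖ₋₁ + pₖ₋₂ and qₖ = aₖqₖ₋₁ + qₖ₋₂:
  k=0: a=4, p=4, q=1
  k=1: a=7, p=29, q=7
  k=2: a=3, p=91, q=22
  k=3: a=3, p=302, q=73

302/73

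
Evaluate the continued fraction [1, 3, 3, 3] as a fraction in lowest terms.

Fold from the inside: start with 3/1.
  3 + 1/3 = 10/3
  3 + 3/10 = 33/10
  1 + 10/33 = 43/33

43/33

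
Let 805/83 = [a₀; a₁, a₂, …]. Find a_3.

3

805 = 9·83 + 58   →  a_0 = 9
83 = 1·58 + 25   →  a_1 = 1
58 = 2·25 + 8   →  a_2 = 2
25 = 3·8 + 1   →  a_3 = 3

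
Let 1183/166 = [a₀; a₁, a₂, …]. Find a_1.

7

1183 = 7·166 + 21   →  a_0 = 7
166 = 7·21 + 19   →  a_1 = 7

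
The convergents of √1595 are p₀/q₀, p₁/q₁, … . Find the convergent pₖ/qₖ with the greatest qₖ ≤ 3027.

√1595 = [39; 1, 14, 1, 78, …] (period length 4).
Convergents:
  p_0/q_0 = 39/1
  p_1/q_1 = 40/1
  p_2/q_2 = 599/15
  p_3/q_3 = 639/16
  p_4/q_4 = 50441/1263
  p_5/q_5 = 51080/1279
  p_6/q_6 = 765561/19169
q_5 = 1279 ≤ 3027 < 19169 = q_6, so the answer is 51080/1279.

51080/1279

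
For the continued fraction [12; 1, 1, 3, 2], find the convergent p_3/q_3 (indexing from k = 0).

Using pₖ = aₖpₖ₋₁ + pₖ₋₂, qₖ = aₖqₖ₋₁ + qₖ₋₂ (with p₋₁=1, p₋₂=0, q₋₁=0, q₋₂=1):
  k=0: a=12, p=12, q=1
  k=1: a=1, p=13, q=1
  k=2: a=1, p=25, q=2
  k=3: a=3, p=88, q=7

88/7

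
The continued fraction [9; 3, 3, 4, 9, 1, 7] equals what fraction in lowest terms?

Fold from the inside: start with 7/1.
  1 + 1/7 = 8/7
  9 + 7/8 = 79/8
  4 + 8/79 = 324/79
  3 + 79/324 = 1051/324
  3 + 324/1051 = 3477/1051
  9 + 1051/3477 = 32344/3477

32344/3477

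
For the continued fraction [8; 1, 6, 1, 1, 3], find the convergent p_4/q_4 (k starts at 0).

Using pₖ = aₖpₖ₋₁ + pₖ₋₂, qₖ = aₖqₖ₋₁ + qₖ₋₂ (with p₋₁=1, p₋₂=0, q₋₁=0, q₋₂=1):
  k=0: a=8, p=8, q=1
  k=1: a=1, p=9, q=1
  k=2: a=6, p=62, q=7
  k=3: a=1, p=71, q=8
  k=4: a=1, p=133, q=15

133/15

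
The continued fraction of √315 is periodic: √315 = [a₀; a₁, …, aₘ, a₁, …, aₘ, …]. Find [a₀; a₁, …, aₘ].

[17; 1, 2, 1, 34]

a₀ = ⌊√315⌋ = 17.
With m₀=0, d₀=1 and mₖ₊₁ = dₖaₖ − mₖ, dₖ₊₁ = (n − mₖ₊₁²)/dₖ, aₖ₊₁ = ⌊(a₀+mₖ₊₁)/dₖ₊₁⌋:
  k=1: m=17, d=26, a=1
  k=2: m=9, d=9, a=2
  k=3: m=9, d=26, a=1
  k=4: m=17, d=1, a=34
d=1 and a=2a₀=34 at k=4, so the next step gives (m, d) = (17, 26) again — its k=1 value — and the period has length 4.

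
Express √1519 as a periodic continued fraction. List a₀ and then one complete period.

a₀ = ⌊√1519⌋ = 38.
With m₀=0, d₀=1 and mₖ₊₁ = dₖaₖ − mₖ, dₖ₊₁ = (n − mₖ₊₁²)/dₖ, aₖ₊₁ = ⌊(a₀+mₖ₊₁)/dₖ₊₁⌋:
  k=1: m=38, d=75, a=1
  k=2: m=37, d=2, a=37
  k=3: m=37, d=75, a=1
  k=4: m=38, d=1, a=76
d=1 and a=2a₀=76 at k=4, so the next step gives (m, d) = (38, 75) again — its k=1 value — and the period has length 4.

[38; 1, 37, 1, 76]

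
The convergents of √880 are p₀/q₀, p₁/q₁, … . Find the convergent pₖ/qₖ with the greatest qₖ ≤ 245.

√880 = [29; 1, 1, 1, 58, …] (period length 4).
Convergents:
  p_0/q_0 = 29/1
  p_1/q_1 = 30/1
  p_2/q_2 = 59/2
  p_3/q_3 = 89/3
  p_4/q_4 = 5221/176
  p_5/q_5 = 5310/179
  p_6/q_6 = 10531/355
q_5 = 179 ≤ 245 < 355 = q_6, so the answer is 5310/179.

5310/179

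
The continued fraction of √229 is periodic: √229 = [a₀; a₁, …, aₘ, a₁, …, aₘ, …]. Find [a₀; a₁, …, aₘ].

[15; 7, 1, 1, 7, 30]

a₀ = ⌊√229⌋ = 15.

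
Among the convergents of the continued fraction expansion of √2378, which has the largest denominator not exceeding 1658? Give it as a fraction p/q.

80218/1645

√2378 = [48; 1, 3, 3, 1, 96, …] (period length 5).
Convergents:
  p_0/q_0 = 48/1
  p_1/q_1 = 49/1
  p_2/q_2 = 195/4
  p_3/q_3 = 634/13
  p_4/q_4 = 829/17
  p_5/q_5 = 80218/1645
  p_6/q_6 = 81047/1662
q_5 = 1645 ≤ 1658 < 1662 = q_6, so the answer is 80218/1645.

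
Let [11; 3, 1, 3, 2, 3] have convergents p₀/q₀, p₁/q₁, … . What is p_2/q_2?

45/4

Using pₖ = aₖpₖ₋₁ + pₖ₋₂, qₖ = aₖqₖ₋₁ + qₖ₋₂ (with p₋₁=1, p₋₂=0, q₋₁=0, q₋₂=1):
  k=0: a=11, p=11, q=1
  k=1: a=3, p=34, q=3
  k=2: a=1, p=45, q=4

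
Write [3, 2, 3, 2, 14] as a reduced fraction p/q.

Using pₖ = aₖpₖ₋₁ + pₖ₋₂ and qₖ = aₖqₖ₋₁ + qₖ₋₂:
  k=0: a=3, p=3, q=1
  k=1: a=2, p=7, q=2
  k=2: a=3, p=24, q=7
  k=3: a=2, p=55, q=16
  k=4: a=14, p=794, q=231

794/231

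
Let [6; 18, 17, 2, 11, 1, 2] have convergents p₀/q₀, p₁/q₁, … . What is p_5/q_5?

47783/7891

Using pₖ = aₖpₖ₋₁ + pₖ₋₂, qₖ = aₖqₖ₋₁ + qₖ₋₂ (with p₋₁=1, p₋₂=0, q₋₁=0, q₋₂=1):
  k=0: a=6, p=6, q=1
  k=1: a=18, p=109, q=18
  k=2: a=17, p=1859, q=307
  k=3: a=2, p=3827, q=632
  k=4: a=11, p=43956, q=7259
  k=5: a=1, p=47783, q=7891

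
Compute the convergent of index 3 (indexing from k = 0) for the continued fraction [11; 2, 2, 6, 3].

365/32

Using pₖ = aₖpₖ₋₁ + pₖ₋₂, qₖ = aₖqₖ₋₁ + qₖ₋₂ (with p₋₁=1, p₋₂=0, q₋₁=0, q₋₂=1):
  k=0: a=11, p=11, q=1
  k=1: a=2, p=23, q=2
  k=2: a=2, p=57, q=5
  k=3: a=6, p=365, q=32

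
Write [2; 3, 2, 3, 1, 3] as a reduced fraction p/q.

268/117

Fold from the inside: start with 3/1.
  1 + 1/3 = 4/3
  3 + 3/4 = 15/4
  2 + 4/15 = 34/15
  3 + 15/34 = 117/34
  2 + 34/117 = 268/117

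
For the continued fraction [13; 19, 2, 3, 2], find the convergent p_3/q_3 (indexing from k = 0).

Using pₖ = aₖpₖ₋₁ + pₖ₋₂, qₖ = aₖqₖ₋₁ + qₖ₋₂ (with p₋₁=1, p₋₂=0, q₋₁=0, q₋₂=1):
  k=0: a=13, p=13, q=1
  k=1: a=19, p=248, q=19
  k=2: a=2, p=509, q=39
  k=3: a=3, p=1775, q=136

1775/136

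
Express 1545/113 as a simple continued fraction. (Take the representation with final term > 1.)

[13; 1, 2, 18, 2]

1545 = 13*113 + 76
113 = 1*76 + 37
76 = 2*37 + 2
37 = 18*2 + 1
2 = 2*1 + 0  (stop)
So 1545/113 = [13; 1, 2, 18, 2].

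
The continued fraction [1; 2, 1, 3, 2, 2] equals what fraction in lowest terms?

83/61

Using pₖ = aₖpₖ₋₁ + pₖ₋₂ and qₖ = aₖqₖ₋₁ + qₖ₋₂:
  k=0: a=1, p=1, q=1
  k=1: a=2, p=3, q=2
  k=2: a=1, p=4, q=3
  k=3: a=3, p=15, q=11
  k=4: a=2, p=34, q=25
  k=5: a=2, p=83, q=61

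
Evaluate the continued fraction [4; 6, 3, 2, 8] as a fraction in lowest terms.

Using pₖ = aₖpₖ₋₁ + pₖ₋₂ and qₖ = aₖqₖ₋₁ + qₖ₋₂:
  k=0: a=4, p=4, q=1
  k=1: a=6, p=25, q=6
  k=2: a=3, p=79, q=19
  k=3: a=2, p=183, q=44
  k=4: a=8, p=1543, q=371

1543/371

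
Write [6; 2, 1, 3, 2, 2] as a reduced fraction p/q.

388/61

Fold from the inside: start with 2/1.
  2 + 1/2 = 5/2
  3 + 2/5 = 17/5
  1 + 5/17 = 22/17
  2 + 17/22 = 61/22
  6 + 22/61 = 388/61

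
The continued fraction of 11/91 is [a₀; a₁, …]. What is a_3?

11 = 0·91 + 11   →  a_0 = 0
91 = 8·11 + 3   →  a_1 = 8
11 = 3·3 + 2   →  a_2 = 3
3 = 1·2 + 1   →  a_3 = 1

1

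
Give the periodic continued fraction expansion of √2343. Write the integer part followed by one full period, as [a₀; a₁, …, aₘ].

[48; 2, 2, 8, 2, 2, 96]

a₀ = ⌊√2343⌋ = 48.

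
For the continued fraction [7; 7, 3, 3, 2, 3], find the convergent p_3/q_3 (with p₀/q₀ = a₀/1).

Using pₖ = aₖpₖ₋₁ + pₖ₋₂, qₖ = aₖqₖ₋₁ + qₖ₋₂ (with p₋₁=1, p₋₂=0, q₋₁=0, q₋₂=1):
  k=0: a=7, p=7, q=1
  k=1: a=7, p=50, q=7
  k=2: a=3, p=157, q=22
  k=3: a=3, p=521, q=73

521/73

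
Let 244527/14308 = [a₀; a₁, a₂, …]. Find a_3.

244527 = 17·14308 + 1291   →  a_0 = 17
14308 = 11·1291 + 107   →  a_1 = 11
1291 = 12·107 + 7   →  a_2 = 12
107 = 15·7 + 2   →  a_3 = 15

15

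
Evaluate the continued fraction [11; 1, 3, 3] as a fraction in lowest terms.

153/13

Using pₖ = aₖpₖ₋₁ + pₖ₋₂ and qₖ = aₖqₖ₋₁ + qₖ₋₂:
  k=0: a=11, p=11, q=1
  k=1: a=1, p=12, q=1
  k=2: a=3, p=47, q=4
  k=3: a=3, p=153, q=13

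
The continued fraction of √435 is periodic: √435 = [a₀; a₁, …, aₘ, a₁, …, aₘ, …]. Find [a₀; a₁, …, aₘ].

[20; 1, 5, 1, 40]

a₀ = ⌊√435⌋ = 20.
With m₀=0, d₀=1 and mₖ₊₁ = dₖaₖ − mₖ, dₖ₊₁ = (n − mₖ₊₁²)/dₖ, aₖ₊₁ = ⌊(a₀+mₖ₊₁)/dₖ₊₁⌋:
  k=1: m=20, d=35, a=1
  k=2: m=15, d=6, a=5
  k=3: m=15, d=35, a=1
  k=4: m=20, d=1, a=40
d=1 and a=2a₀=40 at k=4, so the next step gives (m, d) = (20, 35) again — its k=1 value — and the period has length 4.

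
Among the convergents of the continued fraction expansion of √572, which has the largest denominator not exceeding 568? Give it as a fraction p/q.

13465/563

√572 = [23; 1, 10, 1, 46, …] (period length 4).
Convergents:
  p_0/q_0 = 23/1
  p_1/q_1 = 24/1
  p_2/q_2 = 263/11
  p_3/q_3 = 287/12
  p_4/q_4 = 13465/563
  p_5/q_5 = 13752/575
q_4 = 563 ≤ 568 < 575 = q_5, so the answer is 13465/563.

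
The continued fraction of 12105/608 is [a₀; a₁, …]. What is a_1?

1

12105 = 19·608 + 553   →  a_0 = 19
608 = 1·553 + 55   →  a_1 = 1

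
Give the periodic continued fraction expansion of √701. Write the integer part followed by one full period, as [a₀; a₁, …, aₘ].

a₀ = ⌊√701⌋ = 26.
With m₀=0, d₀=1 and mₖ₊₁ = dₖaₖ − mₖ, dₖ₊₁ = (n − mₖ₊₁²)/dₖ, aₖ₊₁ = ⌊(a₀+mₖ₊₁)/dₖ₊₁⌋:
  k=1: m=26, d=25, a=2
  k=2: m=24, d=5, a=10
  k=3: m=26, d=5, a=10
  k=4: m=24, d=25, a=2
  k=5: m=26, d=1, a=52
d=1 and a=2a₀=52 at k=5, so the next step gives (m, d) = (26, 25) again — its k=1 value — and the period has length 5.

[26; 2, 10, 10, 2, 52]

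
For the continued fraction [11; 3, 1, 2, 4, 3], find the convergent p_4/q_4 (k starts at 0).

Using pₖ = aₖpₖ₋₁ + pₖ₋₂, qₖ = aₖqₖ₋₁ + qₖ₋₂ (with p₋₁=1, p₋₂=0, q₋₁=0, q₋₂=1):
  k=0: a=11, p=11, q=1
  k=1: a=3, p=34, q=3
  k=2: a=1, p=45, q=4
  k=3: a=2, p=124, q=11
  k=4: a=4, p=541, q=48

541/48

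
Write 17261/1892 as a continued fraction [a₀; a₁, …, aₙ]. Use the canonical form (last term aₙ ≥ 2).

[9; 8, 8, 3, 9]

17261 = 9×1892 + 233
1892 = 8×233 + 28
233 = 8×28 + 9
28 = 3×9 + 1
9 = 9×1 + 0  (stop)
So 17261/1892 = [9; 8, 8, 3, 9].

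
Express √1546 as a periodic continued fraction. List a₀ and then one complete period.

[39; 3, 7, 1, 1, 7, 3, 78]

a₀ = ⌊√1546⌋ = 39.
With m₀=0, d₀=1 and mₖ₊₁ = dₖaₖ − mₖ, dₖ₊₁ = (n − mₖ₊₁²)/dₖ, aₖ₊₁ = ⌊(a₀+mₖ₊₁)/dₖ₊₁⌋:
  k=1: m=39, d=25, a=3
  k=2: m=36, d=10, a=7
  k=3: m=34, d=39, a=1
  k=4: m=5, d=39, a=1
  k=5: m=34, d=10, a=7
  k=6: m=36, d=25, a=3
  k=7: m=39, d=1, a=78
d=1 and a=2a₀=78 at k=7, so the next step gives (m, d) = (39, 25) again — its k=1 value — and the period has length 7.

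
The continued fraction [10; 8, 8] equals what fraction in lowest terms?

Using pₖ = aₖpₖ₋₁ + pₖ₋₂ and qₖ = aₖqₖ₋₁ + qₖ₋₂:
  k=0: a=10, p=10, q=1
  k=1: a=8, p=81, q=8
  k=2: a=8, p=658, q=65

658/65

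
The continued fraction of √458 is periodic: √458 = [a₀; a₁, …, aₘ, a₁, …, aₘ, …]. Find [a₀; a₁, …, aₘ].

a₀ = ⌊√458⌋ = 21.
With m₀=0, d₀=1 and mₖ₊₁ = dₖaₖ − mₖ, dₖ₊₁ = (n − mₖ₊₁²)/dₖ, aₖ₊₁ = ⌊(a₀+mₖ₊₁)/dₖ₊₁⌋:
  k=1: m=21, d=17, a=2
  k=2: m=13, d=17, a=2
  k=3: m=21, d=1, a=42
d=1 and a=2a₀=42 at k=3, so the next step gives (m, d) = (21, 17) again — its k=1 value — and the period has length 3.

[21; 2, 2, 42]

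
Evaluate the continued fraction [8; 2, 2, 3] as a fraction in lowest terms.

Using pₖ = aₖpₖ₋₁ + pₖ₋₂ and qₖ = aₖqₖ₋₁ + qₖ₋₂:
  k=0: a=8, p=8, q=1
  k=1: a=2, p=17, q=2
  k=2: a=2, p=42, q=5
  k=3: a=3, p=143, q=17

143/17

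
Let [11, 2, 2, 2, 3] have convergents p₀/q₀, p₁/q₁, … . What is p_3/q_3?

137/12

Using pₖ = aₖpₖ₋₁ + pₖ₋₂, qₖ = aₖqₖ₋₁ + qₖ₋₂ (with p₋₁=1, p₋₂=0, q₋₁=0, q₋₂=1):
  k=0: a=11, p=11, q=1
  k=1: a=2, p=23, q=2
  k=2: a=2, p=57, q=5
  k=3: a=2, p=137, q=12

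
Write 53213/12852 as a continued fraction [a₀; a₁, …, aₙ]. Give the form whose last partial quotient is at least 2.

53213 = 4×12852 + 1805
12852 = 7×1805 + 217
1805 = 8×217 + 69
217 = 3×69 + 10
69 = 6×10 + 9
10 = 1×9 + 1
9 = 9×1 + 0  (stop)
So 53213/12852 = [4; 7, 8, 3, 6, 1, 9].

[4; 7, 8, 3, 6, 1, 9]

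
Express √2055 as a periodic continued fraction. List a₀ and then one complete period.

[45; 3, 90]

a₀ = ⌊√2055⌋ = 45.
With m₀=0, d₀=1 and mₖ₊₁ = dₖaₖ − mₖ, dₖ₊₁ = (n − mₖ₊₁²)/dₖ, aₖ₊₁ = ⌊(a₀+mₖ₊₁)/dₖ₊₁⌋:
  k=1: m=45, d=30, a=3
  k=2: m=45, d=1, a=90
d=1 and a=2a₀=90 at k=2, so the next step gives (m, d) = (45, 30) again — its k=1 value — and the period has length 2.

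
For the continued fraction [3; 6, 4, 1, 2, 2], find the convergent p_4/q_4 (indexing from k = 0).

275/87

Using pₖ = aₖpₖ₋₁ + pₖ₋₂, qₖ = aₖqₖ₋₁ + qₖ₋₂ (with p₋₁=1, p₋₂=0, q₋₁=0, q₋₂=1):
  k=0: a=3, p=3, q=1
  k=1: a=6, p=19, q=6
  k=2: a=4, p=79, q=25
  k=3: a=1, p=98, q=31
  k=4: a=2, p=275, q=87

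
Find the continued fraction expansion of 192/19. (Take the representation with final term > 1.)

[10; 9, 2]

192 = 10·19 + 2
19 = 9·2 + 1
2 = 2·1 + 0  (stop)
So 192/19 = [10; 9, 2].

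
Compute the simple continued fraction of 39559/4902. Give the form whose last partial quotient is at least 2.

39559 = 8·4902 + 343
4902 = 14·343 + 100
343 = 3·100 + 43
100 = 2·43 + 14
43 = 3·14 + 1
14 = 14·1 + 0  (stop)
So 39559/4902 = [8; 14, 3, 2, 3, 14].

[8; 14, 3, 2, 3, 14]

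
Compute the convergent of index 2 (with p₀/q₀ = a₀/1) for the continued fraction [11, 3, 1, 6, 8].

Using pₖ = aₖpₖ₋₁ + pₖ₋₂, qₖ = aₖqₖ₋₁ + qₖ₋₂ (with p₋₁=1, p₋₂=0, q₋₁=0, q₋₂=1):
  k=0: a=11, p=11, q=1
  k=1: a=3, p=34, q=3
  k=2: a=1, p=45, q=4

45/4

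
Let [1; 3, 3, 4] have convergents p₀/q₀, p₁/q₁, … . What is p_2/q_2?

Using pₖ = aₖpₖ₋₁ + pₖ₋₂, qₖ = aₖqₖ₋₁ + qₖ₋₂ (with p₋₁=1, p₋₂=0, q₋₁=0, q₋₂=1):
  k=0: a=1, p=1, q=1
  k=1: a=3, p=4, q=3
  k=2: a=3, p=13, q=10

13/10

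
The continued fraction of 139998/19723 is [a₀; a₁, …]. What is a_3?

139998 = 7·19723 + 1937   →  a_0 = 7
19723 = 10·1937 + 353   →  a_1 = 10
1937 = 5·353 + 172   →  a_2 = 5
353 = 2·172 + 9   →  a_3 = 2

2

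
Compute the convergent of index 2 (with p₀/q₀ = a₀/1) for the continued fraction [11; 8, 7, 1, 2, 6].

634/57

Using pₖ = aₖpₖ₋₁ + pₖ₋₂, qₖ = aₖqₖ₋₁ + qₖ₋₂ (with p₋₁=1, p₋₂=0, q₋₁=0, q₋₂=1):
  k=0: a=11, p=11, q=1
  k=1: a=8, p=89, q=8
  k=2: a=7, p=634, q=57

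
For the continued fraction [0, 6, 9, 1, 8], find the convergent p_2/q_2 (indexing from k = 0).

9/55

Using pₖ = aₖpₖ₋₁ + pₖ₋₂, qₖ = aₖqₖ₋₁ + qₖ₋₂ (with p₋₁=1, p₋₂=0, q₋₁=0, q₋₂=1):
  k=0: a=0, p=0, q=1
  k=1: a=6, p=1, q=6
  k=2: a=9, p=9, q=55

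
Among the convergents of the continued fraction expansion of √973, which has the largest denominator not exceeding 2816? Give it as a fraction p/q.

√973 = [31; 5, 5, 2, 8, 2, 5, 5, 62, …] (period length 8).
Convergents:
  p_0/q_0 = 31/1
  p_1/q_1 = 156/5
  p_2/q_2 = 811/26
  p_3/q_3 = 1778/57
  p_4/q_4 = 15035/482
  p_5/q_5 = 31848/1021
  p_6/q_6 = 174275/5587
q_5 = 1021 ≤ 2816 < 5587 = q_6, so the answer is 31848/1021.

31848/1021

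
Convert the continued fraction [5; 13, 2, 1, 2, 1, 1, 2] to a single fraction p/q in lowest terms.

Fold from the inside: start with 2/1.
  1 + 1/2 = 3/2
  1 + 2/3 = 5/3
  2 + 3/5 = 13/5
  1 + 5/13 = 18/13
  2 + 13/18 = 49/18
  13 + 18/49 = 655/49
  5 + 49/655 = 3324/655

3324/655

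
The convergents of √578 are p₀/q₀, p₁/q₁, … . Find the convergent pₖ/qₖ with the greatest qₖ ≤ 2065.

27720/1153

√578 = [24; 24, 48, …] (period length 2).
Convergents:
  p_0/q_0 = 24/1
  p_1/q_1 = 577/24
  p_2/q_2 = 27720/1153
  p_3/q_3 = 665857/27696
q_2 = 1153 ≤ 2065 < 27696 = q_3, so the answer is 27720/1153.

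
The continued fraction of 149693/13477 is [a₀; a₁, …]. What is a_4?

8

149693 = 11·13477 + 1446   →  a_0 = 11
13477 = 9·1446 + 463   →  a_1 = 9
1446 = 3·463 + 57   →  a_2 = 3
463 = 8·57 + 7   →  a_3 = 8
57 = 8·7 + 1   →  a_4 = 8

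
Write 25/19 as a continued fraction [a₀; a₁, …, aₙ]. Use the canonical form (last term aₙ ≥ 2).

25 = 1*19 + 6
19 = 3*6 + 1
6 = 6*1 + 0  (stop)
So 25/19 = [1; 3, 6].

[1; 3, 6]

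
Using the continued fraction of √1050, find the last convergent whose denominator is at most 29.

162/5

√1050 = [32; 2, 2, 10, 2, 2, 64, …] (period length 6).
Convergents:
  p_0/q_0 = 32/1
  p_1/q_1 = 65/2
  p_2/q_2 = 162/5
  p_3/q_3 = 1685/52
q_2 = 5 ≤ 29 < 52 = q_3, so the answer is 162/5.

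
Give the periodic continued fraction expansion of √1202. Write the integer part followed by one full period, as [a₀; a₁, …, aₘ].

[34; 1, 2, 34, 2, 1, 68]

a₀ = ⌊√1202⌋ = 34.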